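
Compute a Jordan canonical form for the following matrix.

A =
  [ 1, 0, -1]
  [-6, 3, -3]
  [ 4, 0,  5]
J_2(3) ⊕ J_1(3)

The characteristic polynomial is
  det(x·I − A) = x^3 - 9*x^2 + 27*x - 27 = (x - 3)^3

Eigenvalues and multiplicities (the geometric multiplicity of λ is n − rank(A − λI), which equals the number of Jordan blocks for λ):
  λ = 3: algebraic multiplicity = 3, geometric multiplicity = 2

Determining the block sizes for each eigenvalue:
  λ = 3: 2 blocks summing to 3 forces exactly one block of size 2 and the rest size 1 → block sizes [2, 1]

Assembling the blocks gives a Jordan form
J =
  [3, 1, 0]
  [0, 3, 0]
  [0, 0, 3]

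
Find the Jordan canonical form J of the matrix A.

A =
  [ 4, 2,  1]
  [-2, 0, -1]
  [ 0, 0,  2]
J_2(2) ⊕ J_1(2)

The characteristic polynomial is
  det(x·I − A) = x^3 - 6*x^2 + 12*x - 8 = (x - 2)^3

Eigenvalues and multiplicities (the geometric multiplicity of λ is n − rank(A − λI), which equals the number of Jordan blocks for λ):
  λ = 2: algebraic multiplicity = 3, geometric multiplicity = 2

Determining the block sizes for each eigenvalue:
  λ = 2: 2 blocks summing to 3 forces exactly one block of size 2 and the rest size 1 → block sizes [2, 1]

Assembling the blocks gives a Jordan form
J =
  [2, 1, 0]
  [0, 2, 0]
  [0, 0, 2]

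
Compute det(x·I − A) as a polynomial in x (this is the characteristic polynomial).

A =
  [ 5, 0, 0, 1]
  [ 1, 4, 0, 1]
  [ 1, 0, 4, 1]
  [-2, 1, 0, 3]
x^4 - 16*x^3 + 96*x^2 - 256*x + 256

Expanding det(x·I − A) (e.g. by cofactor expansion or by noting that A is similar to its Jordan form J, which has the same characteristic polynomial as A) gives
  χ_A(x) = x^4 - 16*x^3 + 96*x^2 - 256*x + 256
which factors as (x - 4)^4. The eigenvalues (with algebraic multiplicities) are λ = 4 with multiplicity 4.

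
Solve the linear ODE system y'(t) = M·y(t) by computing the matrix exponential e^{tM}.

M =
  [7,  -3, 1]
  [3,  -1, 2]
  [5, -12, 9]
e^{tM} =
  [2*t*exp(5*t) + exp(5*t), -3*t*exp(5*t), t*exp(5*t)]
  [-t^2*exp(5*t) + 3*t*exp(5*t), 3*t^2*exp(5*t)/2 - 6*t*exp(5*t) + exp(5*t), -t^2*exp(5*t)/2 + 2*t*exp(5*t)]
  [-3*t^2*exp(5*t) + 5*t*exp(5*t), 9*t^2*exp(5*t)/2 - 12*t*exp(5*t), -3*t^2*exp(5*t)/2 + 4*t*exp(5*t) + exp(5*t)]

Strategy: write M = P · J · P⁻¹ where J is a Jordan canonical form, so e^{tM} = P · e^{tJ} · P⁻¹, and e^{tJ} can be computed block-by-block.

M has Jordan form
J =
  [5, 1, 0]
  [0, 5, 1]
  [0, 0, 5]
(up to reordering of blocks).

Per-block formulas:
  For a 3×3 Jordan block J_3(5): exp(t · J_3(5)) = e^(5t)·(I + t·N + (t^2/2)·N^2), where N is the 3×3 nilpotent shift.

After assembling e^{tJ} and conjugating by P, we get:

e^{tM} =
  [2*t*exp(5*t) + exp(5*t), -3*t*exp(5*t), t*exp(5*t)]
  [-t^2*exp(5*t) + 3*t*exp(5*t), 3*t^2*exp(5*t)/2 - 6*t*exp(5*t) + exp(5*t), -t^2*exp(5*t)/2 + 2*t*exp(5*t)]
  [-3*t^2*exp(5*t) + 5*t*exp(5*t), 9*t^2*exp(5*t)/2 - 12*t*exp(5*t), -3*t^2*exp(5*t)/2 + 4*t*exp(5*t) + exp(5*t)]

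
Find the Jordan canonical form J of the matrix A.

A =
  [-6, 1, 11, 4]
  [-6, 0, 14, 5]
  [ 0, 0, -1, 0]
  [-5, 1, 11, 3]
J_3(-1) ⊕ J_1(-1)

The characteristic polynomial is
  det(x·I − A) = x^4 + 4*x^3 + 6*x^2 + 4*x + 1 = (x + 1)^4

Eigenvalues and multiplicities (the geometric multiplicity of λ is n − rank(A − λI), which equals the number of Jordan blocks for λ):
  λ = -1: algebraic multiplicity = 4, geometric multiplicity = 2

Determining the block sizes for each eigenvalue:
  λ = -1: with am = 4 and gm = 2, the partition is not yet determined (e.g. several partitions of 4 into 2 parts exist). Let N = A − (-1)·I. Computing rank(N^1) = 2, rank(N^2) = 1, rank(N^3) = 0; the number of blocks of size ≥ j is rank(N^{j−1}) − rank(N^j), giving [2, 1, 1]. So we have 1 block(s) of size 3, 1 block(s) of size 1 → block sizes [3, 1]

Assembling the blocks gives a Jordan form
J =
  [-1,  1,  0,  0]
  [ 0, -1,  1,  0]
  [ 0,  0, -1,  0]
  [ 0,  0,  0, -1]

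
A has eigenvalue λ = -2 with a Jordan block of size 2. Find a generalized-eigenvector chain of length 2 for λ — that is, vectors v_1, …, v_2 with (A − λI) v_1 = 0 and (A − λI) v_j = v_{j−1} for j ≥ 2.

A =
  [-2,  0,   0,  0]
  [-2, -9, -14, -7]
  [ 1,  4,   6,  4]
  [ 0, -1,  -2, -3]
A Jordan chain for λ = -2 of length 2:
v_1 = (0, -2, 1, 0)ᵀ
v_2 = (1, 0, 0, 0)ᵀ

Let N = A − (-2)·I. We want v_2 with N^2 v_2 = 0 but N^1 v_2 ≠ 0; then v_{j-1} := N · v_j for j = 2, …, 2.

Pick v_2 = (1, 0, 0, 0)ᵀ.
Then v_1 = N · v_2 = (0, -2, 1, 0)ᵀ.

Sanity check: (A − (-2)·I) v_1 = (0, 0, 0, 0)ᵀ = 0. ✓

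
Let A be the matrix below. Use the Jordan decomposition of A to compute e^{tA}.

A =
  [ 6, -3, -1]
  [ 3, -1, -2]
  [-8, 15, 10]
e^{tA} =
  [t*exp(5*t) + exp(5*t), -3*t*exp(5*t), -t*exp(5*t)]
  [t^2*exp(5*t)/2 + 3*t*exp(5*t), -3*t^2*exp(5*t)/2 - 6*t*exp(5*t) + exp(5*t), -t^2*exp(5*t)/2 - 2*t*exp(5*t)]
  [-3*t^2*exp(5*t)/2 - 8*t*exp(5*t), 9*t^2*exp(5*t)/2 + 15*t*exp(5*t), 3*t^2*exp(5*t)/2 + 5*t*exp(5*t) + exp(5*t)]

Strategy: write A = P · J · P⁻¹ where J is a Jordan canonical form, so e^{tA} = P · e^{tJ} · P⁻¹, and e^{tJ} can be computed block-by-block.

A has Jordan form
J =
  [5, 1, 0]
  [0, 5, 1]
  [0, 0, 5]
(up to reordering of blocks).

Per-block formulas:
  For a 3×3 Jordan block J_3(5): exp(t · J_3(5)) = e^(5t)·(I + t·N + (t^2/2)·N^2), where N is the 3×3 nilpotent shift.

After assembling e^{tJ} and conjugating by P, we get:

e^{tA} =
  [t*exp(5*t) + exp(5*t), -3*t*exp(5*t), -t*exp(5*t)]
  [t^2*exp(5*t)/2 + 3*t*exp(5*t), -3*t^2*exp(5*t)/2 - 6*t*exp(5*t) + exp(5*t), -t^2*exp(5*t)/2 - 2*t*exp(5*t)]
  [-3*t^2*exp(5*t)/2 - 8*t*exp(5*t), 9*t^2*exp(5*t)/2 + 15*t*exp(5*t), 3*t^2*exp(5*t)/2 + 5*t*exp(5*t) + exp(5*t)]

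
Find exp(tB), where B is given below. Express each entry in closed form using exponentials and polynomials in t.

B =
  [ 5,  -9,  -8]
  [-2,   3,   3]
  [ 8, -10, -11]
e^{tB} =
  [-5*t^2*exp(-t) + 6*t*exp(-t) + exp(-t), -5*t^2*exp(-t) - 9*t*exp(-t), 5*t^2*exp(-t)/2 - 8*t*exp(-t)]
  [2*t^2*exp(-t) - 2*t*exp(-t), 2*t^2*exp(-t) + 4*t*exp(-t) + exp(-t), -t^2*exp(-t) + 3*t*exp(-t)]
  [-6*t^2*exp(-t) + 8*t*exp(-t), -6*t^2*exp(-t) - 10*t*exp(-t), 3*t^2*exp(-t) - 10*t*exp(-t) + exp(-t)]

Strategy: write B = P · J · P⁻¹ where J is a Jordan canonical form, so e^{tB} = P · e^{tJ} · P⁻¹, and e^{tJ} can be computed block-by-block.

B has Jordan form
J =
  [-1,  1,  0]
  [ 0, -1,  1]
  [ 0,  0, -1]
(up to reordering of blocks).

Per-block formulas:
  For a 3×3 Jordan block J_3(-1): exp(t · J_3(-1)) = e^(-1t)·(I + t·N + (t^2/2)·N^2), where N is the 3×3 nilpotent shift.

After assembling e^{tJ} and conjugating by P, we get:

e^{tB} =
  [-5*t^2*exp(-t) + 6*t*exp(-t) + exp(-t), -5*t^2*exp(-t) - 9*t*exp(-t), 5*t^2*exp(-t)/2 - 8*t*exp(-t)]
  [2*t^2*exp(-t) - 2*t*exp(-t), 2*t^2*exp(-t) + 4*t*exp(-t) + exp(-t), -t^2*exp(-t) + 3*t*exp(-t)]
  [-6*t^2*exp(-t) + 8*t*exp(-t), -6*t^2*exp(-t) - 10*t*exp(-t), 3*t^2*exp(-t) - 10*t*exp(-t) + exp(-t)]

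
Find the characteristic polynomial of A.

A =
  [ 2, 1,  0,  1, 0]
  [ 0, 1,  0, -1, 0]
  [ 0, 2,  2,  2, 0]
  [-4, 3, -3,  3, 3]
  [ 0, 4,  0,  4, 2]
x^5 - 10*x^4 + 40*x^3 - 80*x^2 + 80*x - 32

Expanding det(x·I − A) (e.g. by cofactor expansion or by noting that A is similar to its Jordan form J, which has the same characteristic polynomial as A) gives
  χ_A(x) = x^5 - 10*x^4 + 40*x^3 - 80*x^2 + 80*x - 32
which factors as (x - 2)^5. The eigenvalues (with algebraic multiplicities) are λ = 2 with multiplicity 5.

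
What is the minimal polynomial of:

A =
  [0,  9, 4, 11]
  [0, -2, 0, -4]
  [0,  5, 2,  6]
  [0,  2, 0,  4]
x^4 - 4*x^3 + 4*x^2

The characteristic polynomial is χ_A(x) = x^2*(x - 2)^2, so the eigenvalues are known. The minimal polynomial is
  m_A(x) = Π_λ (x − λ)^{k_λ}
where k_λ is the size of the *largest* Jordan block for λ (equivalently, the smallest k with (A − λI)^k v = 0 for every generalised eigenvector v of λ).

  λ = 0: largest Jordan block has size 2, contributing (x − 0)^2
  λ = 2: largest Jordan block has size 2, contributing (x − 2)^2

So m_A(x) = x^2*(x - 2)^2 = x^4 - 4*x^3 + 4*x^2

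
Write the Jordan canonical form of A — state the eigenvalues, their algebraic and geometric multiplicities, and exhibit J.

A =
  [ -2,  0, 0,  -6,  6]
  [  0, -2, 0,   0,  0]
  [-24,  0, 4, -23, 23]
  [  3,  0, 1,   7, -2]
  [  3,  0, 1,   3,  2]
J_1(-2) ⊕ J_1(-2) ⊕ J_2(4) ⊕ J_1(5)

The characteristic polynomial is
  det(x·I − A) = x^5 - 9*x^4 + 8*x^3 + 92*x^2 - 96*x - 320 = (x - 5)*(x - 4)^2*(x + 2)^2

Eigenvalues and multiplicities (the geometric multiplicity of λ is n − rank(A − λI), which equals the number of Jordan blocks for λ):
  λ = -2: algebraic multiplicity = 2, geometric multiplicity = 2
  λ = 4: algebraic multiplicity = 2, geometric multiplicity = 1
  λ = 5: algebraic multiplicity = 1, geometric multiplicity = 1

Determining the block sizes for each eigenvalue:
  λ = -2: gm = am = 2, so every block has size 1 → block sizes [1, 1]
  λ = 4: one block (gm = 1), so the single block has size am = 2 → block sizes [2]
  λ = 5: one block (gm = 1), so the single block has size am = 1 → block sizes [1]

Assembling the blocks gives a Jordan form
J =
  [-2,  0, 0, 0, 0]
  [ 0, -2, 0, 0, 0]
  [ 0,  0, 4, 1, 0]
  [ 0,  0, 0, 4, 0]
  [ 0,  0, 0, 0, 5]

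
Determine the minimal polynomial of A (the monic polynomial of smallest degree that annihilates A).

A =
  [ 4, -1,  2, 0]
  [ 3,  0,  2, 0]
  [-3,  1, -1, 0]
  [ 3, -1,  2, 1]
x^2 - 2*x + 1

The characteristic polynomial is χ_A(x) = (x - 1)^4, so the eigenvalues are known. The minimal polynomial is
  m_A(x) = Π_λ (x − λ)^{k_λ}
where k_λ is the size of the *largest* Jordan block for λ (equivalently, the smallest k with (A − λI)^k v = 0 for every generalised eigenvector v of λ).

  λ = 1: largest Jordan block has size 2, contributing (x − 1)^2

So m_A(x) = (x - 1)^2 = x^2 - 2*x + 1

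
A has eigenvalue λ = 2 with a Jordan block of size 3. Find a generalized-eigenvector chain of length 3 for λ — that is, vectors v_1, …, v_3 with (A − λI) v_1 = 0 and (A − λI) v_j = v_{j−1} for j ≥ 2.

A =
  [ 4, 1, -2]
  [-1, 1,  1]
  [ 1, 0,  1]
A Jordan chain for λ = 2 of length 3:
v_1 = (1, 0, 1)ᵀ
v_2 = (2, -1, 1)ᵀ
v_3 = (1, 0, 0)ᵀ

Let N = A − (2)·I. We want v_3 with N^3 v_3 = 0 but N^2 v_3 ≠ 0; then v_{j-1} := N · v_j for j = 3, …, 2.

Pick v_3 = (1, 0, 0)ᵀ.
Then v_2 = N · v_3 = (2, -1, 1)ᵀ.
Then v_1 = N · v_2 = (1, 0, 1)ᵀ.

Sanity check: (A − (2)·I) v_1 = (0, 0, 0)ᵀ = 0. ✓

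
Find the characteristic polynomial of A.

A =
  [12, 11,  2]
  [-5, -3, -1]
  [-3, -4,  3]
x^3 - 12*x^2 + 48*x - 64

Expanding det(x·I − A) (e.g. by cofactor expansion or by noting that A is similar to its Jordan form J, which has the same characteristic polynomial as A) gives
  χ_A(x) = x^3 - 12*x^2 + 48*x - 64
which factors as (x - 4)^3. The eigenvalues (with algebraic multiplicities) are λ = 4 with multiplicity 3.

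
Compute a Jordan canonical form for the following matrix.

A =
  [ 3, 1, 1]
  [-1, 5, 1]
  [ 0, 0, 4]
J_2(4) ⊕ J_1(4)

The characteristic polynomial is
  det(x·I − A) = x^3 - 12*x^2 + 48*x - 64 = (x - 4)^3

Eigenvalues and multiplicities (the geometric multiplicity of λ is n − rank(A − λI), which equals the number of Jordan blocks for λ):
  λ = 4: algebraic multiplicity = 3, geometric multiplicity = 2

Determining the block sizes for each eigenvalue:
  λ = 4: 2 blocks summing to 3 forces exactly one block of size 2 and the rest size 1 → block sizes [2, 1]

Assembling the blocks gives a Jordan form
J =
  [4, 1, 0]
  [0, 4, 0]
  [0, 0, 4]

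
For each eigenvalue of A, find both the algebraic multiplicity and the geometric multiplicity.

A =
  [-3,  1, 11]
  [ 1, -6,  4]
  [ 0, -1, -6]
λ = -5: alg = 3, geom = 1

Step 1 — factor the characteristic polynomial to read off the algebraic multiplicities:
  χ_A(x) = (x + 5)^3

Step 2 — compute geometric multiplicities via the rank-nullity identity g(λ) = n − rank(A − λI):
  rank(A − (-5)·I) = 2, so dim ker(A − (-5)·I) = n − 2 = 1

Summary:
  λ = -5: algebraic multiplicity = 3, geometric multiplicity = 1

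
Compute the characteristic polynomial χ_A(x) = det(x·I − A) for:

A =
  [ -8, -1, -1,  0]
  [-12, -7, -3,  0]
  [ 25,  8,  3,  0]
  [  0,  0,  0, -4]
x^4 + 16*x^3 + 96*x^2 + 256*x + 256

Expanding det(x·I − A) (e.g. by cofactor expansion or by noting that A is similar to its Jordan form J, which has the same characteristic polynomial as A) gives
  χ_A(x) = x^4 + 16*x^3 + 96*x^2 + 256*x + 256
which factors as (x + 4)^4. The eigenvalues (with algebraic multiplicities) are λ = -4 with multiplicity 4.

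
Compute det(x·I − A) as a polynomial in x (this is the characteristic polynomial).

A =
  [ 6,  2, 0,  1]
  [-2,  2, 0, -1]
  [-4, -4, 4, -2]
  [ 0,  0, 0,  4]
x^4 - 16*x^3 + 96*x^2 - 256*x + 256

Expanding det(x·I − A) (e.g. by cofactor expansion or by noting that A is similar to its Jordan form J, which has the same characteristic polynomial as A) gives
  χ_A(x) = x^4 - 16*x^3 + 96*x^2 - 256*x + 256
which factors as (x - 4)^4. The eigenvalues (with algebraic multiplicities) are λ = 4 with multiplicity 4.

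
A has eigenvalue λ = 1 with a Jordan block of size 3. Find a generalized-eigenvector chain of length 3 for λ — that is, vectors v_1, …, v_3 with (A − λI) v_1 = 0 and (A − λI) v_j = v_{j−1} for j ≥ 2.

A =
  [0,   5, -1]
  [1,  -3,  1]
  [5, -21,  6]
A Jordan chain for λ = 1 of length 3:
v_1 = (1, 0, -1)ᵀ
v_2 = (-1, 1, 5)ᵀ
v_3 = (1, 0, 0)ᵀ

Let N = A − (1)·I. We want v_3 with N^3 v_3 = 0 but N^2 v_3 ≠ 0; then v_{j-1} := N · v_j for j = 3, …, 2.

Pick v_3 = (1, 0, 0)ᵀ.
Then v_2 = N · v_3 = (-1, 1, 5)ᵀ.
Then v_1 = N · v_2 = (1, 0, -1)ᵀ.

Sanity check: (A − (1)·I) v_1 = (0, 0, 0)ᵀ = 0. ✓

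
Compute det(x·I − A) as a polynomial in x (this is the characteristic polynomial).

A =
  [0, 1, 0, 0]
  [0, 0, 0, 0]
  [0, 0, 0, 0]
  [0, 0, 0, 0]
x^4

Expanding det(x·I − A) (e.g. by cofactor expansion or by noting that A is similar to its Jordan form J, which has the same characteristic polynomial as A) gives
  χ_A(x) = x^4
which factors as x^4. The eigenvalues (with algebraic multiplicities) are λ = 0 with multiplicity 4.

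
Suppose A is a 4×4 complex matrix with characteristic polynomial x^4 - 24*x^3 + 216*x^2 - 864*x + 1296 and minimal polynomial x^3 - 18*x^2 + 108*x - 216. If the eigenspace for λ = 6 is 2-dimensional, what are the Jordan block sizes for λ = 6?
Block sizes for λ = 6: [3, 1]

Step 1 — from the characteristic polynomial, algebraic multiplicity of λ = 6 is 4. From dim ker(A − (6)·I) = 2, there are exactly 2 Jordan blocks for λ = 6.
Step 2 — from the minimal polynomial, the factor (x − 6)^3 tells us the largest block for λ = 6 has size 3.
Step 3 — with total size 4, 2 blocks, and largest block 3, the block sizes (in nonincreasing order) are [3, 1].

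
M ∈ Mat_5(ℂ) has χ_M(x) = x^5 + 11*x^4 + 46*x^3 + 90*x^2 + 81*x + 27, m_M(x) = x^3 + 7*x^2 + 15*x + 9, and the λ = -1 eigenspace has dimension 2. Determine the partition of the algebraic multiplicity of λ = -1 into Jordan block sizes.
Block sizes for λ = -1: [1, 1]

Step 1 — from the characteristic polynomial, algebraic multiplicity of λ = -1 is 2. From dim ker(M − (-1)·I) = 2, there are exactly 2 Jordan blocks for λ = -1.
Step 2 — from the minimal polynomial, the factor (x + 1) tells us the largest block for λ = -1 has size 1.
Step 3 — with total size 2, 2 blocks, and largest block 1, the block sizes (in nonincreasing order) are [1, 1].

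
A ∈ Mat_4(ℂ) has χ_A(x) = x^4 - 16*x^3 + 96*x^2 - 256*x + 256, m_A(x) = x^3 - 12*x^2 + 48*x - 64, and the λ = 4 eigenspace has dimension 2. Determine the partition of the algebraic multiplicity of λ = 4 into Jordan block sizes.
Block sizes for λ = 4: [3, 1]

Step 1 — from the characteristic polynomial, algebraic multiplicity of λ = 4 is 4. From dim ker(A − (4)·I) = 2, there are exactly 2 Jordan blocks for λ = 4.
Step 2 — from the minimal polynomial, the factor (x − 4)^3 tells us the largest block for λ = 4 has size 3.
Step 3 — with total size 4, 2 blocks, and largest block 3, the block sizes (in nonincreasing order) are [3, 1].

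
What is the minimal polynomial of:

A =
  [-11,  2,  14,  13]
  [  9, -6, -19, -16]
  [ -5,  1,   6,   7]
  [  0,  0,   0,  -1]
x^4 + 12*x^3 + 46*x^2 + 60*x + 25

The characteristic polynomial is χ_A(x) = (x + 1)^2*(x + 5)^2, so the eigenvalues are known. The minimal polynomial is
  m_A(x) = Π_λ (x − λ)^{k_λ}
where k_λ is the size of the *largest* Jordan block for λ (equivalently, the smallest k with (A − λI)^k v = 0 for every generalised eigenvector v of λ).

  λ = -5: largest Jordan block has size 2, contributing (x + 5)^2
  λ = -1: largest Jordan block has size 2, contributing (x + 1)^2

So m_A(x) = (x + 1)^2*(x + 5)^2 = x^4 + 12*x^3 + 46*x^2 + 60*x + 25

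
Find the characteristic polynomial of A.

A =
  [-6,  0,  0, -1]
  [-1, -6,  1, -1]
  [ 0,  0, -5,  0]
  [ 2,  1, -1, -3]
x^4 + 20*x^3 + 150*x^2 + 500*x + 625

Expanding det(x·I − A) (e.g. by cofactor expansion or by noting that A is similar to its Jordan form J, which has the same characteristic polynomial as A) gives
  χ_A(x) = x^4 + 20*x^3 + 150*x^2 + 500*x + 625
which factors as (x + 5)^4. The eigenvalues (with algebraic multiplicities) are λ = -5 with multiplicity 4.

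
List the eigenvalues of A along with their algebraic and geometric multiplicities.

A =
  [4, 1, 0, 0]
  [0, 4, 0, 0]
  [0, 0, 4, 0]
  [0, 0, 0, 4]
λ = 4: alg = 4, geom = 3

Step 1 — factor the characteristic polynomial to read off the algebraic multiplicities:
  χ_A(x) = (x - 4)^4

Step 2 — compute geometric multiplicities via the rank-nullity identity g(λ) = n − rank(A − λI):
  rank(A − (4)·I) = 1, so dim ker(A − (4)·I) = n − 1 = 3

Summary:
  λ = 4: algebraic multiplicity = 4, geometric multiplicity = 3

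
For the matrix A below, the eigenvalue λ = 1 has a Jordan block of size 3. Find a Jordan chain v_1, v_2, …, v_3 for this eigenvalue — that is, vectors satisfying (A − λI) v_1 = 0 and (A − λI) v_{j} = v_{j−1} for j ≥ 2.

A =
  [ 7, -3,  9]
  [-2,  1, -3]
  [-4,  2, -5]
A Jordan chain for λ = 1 of length 3:
v_1 = (6, 0, -4)ᵀ
v_2 = (6, -2, -4)ᵀ
v_3 = (1, 0, 0)ᵀ

Let N = A − (1)·I. We want v_3 with N^3 v_3 = 0 but N^2 v_3 ≠ 0; then v_{j-1} := N · v_j for j = 3, …, 2.

Pick v_3 = (1, 0, 0)ᵀ.
Then v_2 = N · v_3 = (6, -2, -4)ᵀ.
Then v_1 = N · v_2 = (6, 0, -4)ᵀ.

Sanity check: (A − (1)·I) v_1 = (0, 0, 0)ᵀ = 0. ✓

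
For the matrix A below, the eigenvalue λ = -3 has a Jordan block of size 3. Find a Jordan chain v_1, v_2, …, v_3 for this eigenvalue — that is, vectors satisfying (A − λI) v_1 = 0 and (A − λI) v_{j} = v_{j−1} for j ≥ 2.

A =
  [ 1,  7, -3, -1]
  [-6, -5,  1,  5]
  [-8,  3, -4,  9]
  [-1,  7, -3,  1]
A Jordan chain for λ = -3 of length 3:
v_1 = (-2, 0, -2, -2)ᵀ
v_2 = (7, -2, 3, 7)ᵀ
v_3 = (0, 1, 0, 0)ᵀ

Let N = A − (-3)·I. We want v_3 with N^3 v_3 = 0 but N^2 v_3 ≠ 0; then v_{j-1} := N · v_j for j = 3, …, 2.

Pick v_3 = (0, 1, 0, 0)ᵀ.
Then v_2 = N · v_3 = (7, -2, 3, 7)ᵀ.
Then v_1 = N · v_2 = (-2, 0, -2, -2)ᵀ.

Sanity check: (A − (-3)·I) v_1 = (0, 0, 0, 0)ᵀ = 0. ✓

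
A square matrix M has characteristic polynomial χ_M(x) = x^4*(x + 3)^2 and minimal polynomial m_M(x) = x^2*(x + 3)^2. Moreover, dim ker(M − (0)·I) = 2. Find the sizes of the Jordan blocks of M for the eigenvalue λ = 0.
Block sizes for λ = 0: [2, 2]

Step 1 — from the characteristic polynomial, algebraic multiplicity of λ = 0 is 4. From dim ker(M − (0)·I) = 2, there are exactly 2 Jordan blocks for λ = 0.
Step 2 — from the minimal polynomial, the factor (x − 0)^2 tells us the largest block for λ = 0 has size 2.
Step 3 — with total size 4, 2 blocks, and largest block 2, the block sizes (in nonincreasing order) are [2, 2].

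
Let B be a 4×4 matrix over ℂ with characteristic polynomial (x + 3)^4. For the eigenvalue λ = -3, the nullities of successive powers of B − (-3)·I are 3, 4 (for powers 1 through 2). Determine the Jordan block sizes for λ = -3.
Block sizes for λ = -3: [2, 1, 1]

From the dimensions of kernels of powers, the number of Jordan blocks of size at least j is d_j − d_{j−1} where d_j = dim ker(N^j) (with d_0 = 0). Computing the differences gives [3, 1].
The number of blocks of size exactly k is (#blocks of size ≥ k) − (#blocks of size ≥ k + 1), so the partition is: 2 block(s) of size 1, 1 block(s) of size 2.
In nonincreasing order the block sizes are [2, 1, 1].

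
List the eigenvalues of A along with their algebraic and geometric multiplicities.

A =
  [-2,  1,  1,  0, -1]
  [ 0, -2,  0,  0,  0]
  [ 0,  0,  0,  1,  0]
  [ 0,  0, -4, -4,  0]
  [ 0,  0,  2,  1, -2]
λ = -2: alg = 5, geom = 3

Step 1 — factor the characteristic polynomial to read off the algebraic multiplicities:
  χ_A(x) = (x + 2)^5

Step 2 — compute geometric multiplicities via the rank-nullity identity g(λ) = n − rank(A − λI):
  rank(A − (-2)·I) = 2, so dim ker(A − (-2)·I) = n − 2 = 3

Summary:
  λ = -2: algebraic multiplicity = 5, geometric multiplicity = 3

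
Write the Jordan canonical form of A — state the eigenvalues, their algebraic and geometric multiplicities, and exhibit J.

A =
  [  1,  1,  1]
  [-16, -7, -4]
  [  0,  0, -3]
J_2(-3) ⊕ J_1(-3)

The characteristic polynomial is
  det(x·I − A) = x^3 + 9*x^2 + 27*x + 27 = (x + 3)^3

Eigenvalues and multiplicities (the geometric multiplicity of λ is n − rank(A − λI), which equals the number of Jordan blocks for λ):
  λ = -3: algebraic multiplicity = 3, geometric multiplicity = 2

Determining the block sizes for each eigenvalue:
  λ = -3: 2 blocks summing to 3 forces exactly one block of size 2 and the rest size 1 → block sizes [2, 1]

Assembling the blocks gives a Jordan form
J =
  [-3,  1,  0]
  [ 0, -3,  0]
  [ 0,  0, -3]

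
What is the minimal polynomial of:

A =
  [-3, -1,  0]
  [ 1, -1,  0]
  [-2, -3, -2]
x^3 + 6*x^2 + 12*x + 8

The characteristic polynomial is χ_A(x) = (x + 2)^3, so the eigenvalues are known. The minimal polynomial is
  m_A(x) = Π_λ (x − λ)^{k_λ}
where k_λ is the size of the *largest* Jordan block for λ (equivalently, the smallest k with (A − λI)^k v = 0 for every generalised eigenvector v of λ).

  λ = -2: largest Jordan block has size 3, contributing (x + 2)^3

So m_A(x) = (x + 2)^3 = x^3 + 6*x^2 + 12*x + 8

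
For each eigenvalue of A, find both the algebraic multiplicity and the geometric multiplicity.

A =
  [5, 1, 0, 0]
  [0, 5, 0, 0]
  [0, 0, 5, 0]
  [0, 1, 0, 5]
λ = 5: alg = 4, geom = 3

Step 1 — factor the characteristic polynomial to read off the algebraic multiplicities:
  χ_A(x) = (x - 5)^4

Step 2 — compute geometric multiplicities via the rank-nullity identity g(λ) = n − rank(A − λI):
  rank(A − (5)·I) = 1, so dim ker(A − (5)·I) = n − 1 = 3

Summary:
  λ = 5: algebraic multiplicity = 4, geometric multiplicity = 3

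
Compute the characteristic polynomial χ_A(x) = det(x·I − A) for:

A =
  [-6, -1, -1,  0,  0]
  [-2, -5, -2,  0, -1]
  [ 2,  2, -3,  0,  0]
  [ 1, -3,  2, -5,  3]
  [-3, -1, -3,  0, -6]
x^5 + 25*x^4 + 250*x^3 + 1250*x^2 + 3125*x + 3125

Expanding det(x·I − A) (e.g. by cofactor expansion or by noting that A is similar to its Jordan form J, which has the same characteristic polynomial as A) gives
  χ_A(x) = x^5 + 25*x^4 + 250*x^3 + 1250*x^2 + 3125*x + 3125
which factors as (x + 5)^5. The eigenvalues (with algebraic multiplicities) are λ = -5 with multiplicity 5.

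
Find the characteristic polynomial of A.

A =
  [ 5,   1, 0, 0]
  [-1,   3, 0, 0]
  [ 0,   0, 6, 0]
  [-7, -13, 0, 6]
x^4 - 20*x^3 + 148*x^2 - 480*x + 576

Expanding det(x·I − A) (e.g. by cofactor expansion or by noting that A is similar to its Jordan form J, which has the same characteristic polynomial as A) gives
  χ_A(x) = x^4 - 20*x^3 + 148*x^2 - 480*x + 576
which factors as (x - 6)^2*(x - 4)^2. The eigenvalues (with algebraic multiplicities) are λ = 4 with multiplicity 2, λ = 6 with multiplicity 2.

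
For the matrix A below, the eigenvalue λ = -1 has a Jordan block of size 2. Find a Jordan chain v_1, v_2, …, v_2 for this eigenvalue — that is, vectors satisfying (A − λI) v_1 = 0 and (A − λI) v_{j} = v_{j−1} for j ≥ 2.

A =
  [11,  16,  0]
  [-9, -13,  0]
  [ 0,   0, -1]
A Jordan chain for λ = -1 of length 2:
v_1 = (12, -9, 0)ᵀ
v_2 = (1, 0, 0)ᵀ

Let N = A − (-1)·I. We want v_2 with N^2 v_2 = 0 but N^1 v_2 ≠ 0; then v_{j-1} := N · v_j for j = 2, …, 2.

Pick v_2 = (1, 0, 0)ᵀ.
Then v_1 = N · v_2 = (12, -9, 0)ᵀ.

Sanity check: (A − (-1)·I) v_1 = (0, 0, 0)ᵀ = 0. ✓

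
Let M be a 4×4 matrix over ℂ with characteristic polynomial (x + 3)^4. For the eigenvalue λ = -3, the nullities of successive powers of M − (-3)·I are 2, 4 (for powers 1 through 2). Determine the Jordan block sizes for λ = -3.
Block sizes for λ = -3: [2, 2]

From the dimensions of kernels of powers, the number of Jordan blocks of size at least j is d_j − d_{j−1} where d_j = dim ker(N^j) (with d_0 = 0). Computing the differences gives [2, 2].
The number of blocks of size exactly k is (#blocks of size ≥ k) − (#blocks of size ≥ k + 1), so the partition is: 2 block(s) of size 2.
In nonincreasing order the block sizes are [2, 2].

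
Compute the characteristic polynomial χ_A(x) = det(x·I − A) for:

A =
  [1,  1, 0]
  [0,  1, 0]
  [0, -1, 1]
x^3 - 3*x^2 + 3*x - 1

Expanding det(x·I − A) (e.g. by cofactor expansion or by noting that A is similar to its Jordan form J, which has the same characteristic polynomial as A) gives
  χ_A(x) = x^3 - 3*x^2 + 3*x - 1
which factors as (x - 1)^3. The eigenvalues (with algebraic multiplicities) are λ = 1 with multiplicity 3.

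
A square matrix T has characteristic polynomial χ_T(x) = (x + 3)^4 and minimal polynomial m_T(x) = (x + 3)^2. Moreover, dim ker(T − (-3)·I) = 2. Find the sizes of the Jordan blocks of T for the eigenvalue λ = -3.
Block sizes for λ = -3: [2, 2]

Step 1 — from the characteristic polynomial, algebraic multiplicity of λ = -3 is 4. From dim ker(T − (-3)·I) = 2, there are exactly 2 Jordan blocks for λ = -3.
Step 2 — from the minimal polynomial, the factor (x + 3)^2 tells us the largest block for λ = -3 has size 2.
Step 3 — with total size 4, 2 blocks, and largest block 2, the block sizes (in nonincreasing order) are [2, 2].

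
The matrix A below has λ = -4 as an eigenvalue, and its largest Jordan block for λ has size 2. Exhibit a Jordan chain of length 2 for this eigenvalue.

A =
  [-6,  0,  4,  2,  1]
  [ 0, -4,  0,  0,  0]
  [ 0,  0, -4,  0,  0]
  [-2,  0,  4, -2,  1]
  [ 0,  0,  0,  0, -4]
A Jordan chain for λ = -4 of length 2:
v_1 = (-2, 0, 0, -2, 0)ᵀ
v_2 = (1, 0, 0, 0, 0)ᵀ

Let N = A − (-4)·I. We want v_2 with N^2 v_2 = 0 but N^1 v_2 ≠ 0; then v_{j-1} := N · v_j for j = 2, …, 2.

Pick v_2 = (1, 0, 0, 0, 0)ᵀ.
Then v_1 = N · v_2 = (-2, 0, 0, -2, 0)ᵀ.

Sanity check: (A − (-4)·I) v_1 = (0, 0, 0, 0, 0)ᵀ = 0. ✓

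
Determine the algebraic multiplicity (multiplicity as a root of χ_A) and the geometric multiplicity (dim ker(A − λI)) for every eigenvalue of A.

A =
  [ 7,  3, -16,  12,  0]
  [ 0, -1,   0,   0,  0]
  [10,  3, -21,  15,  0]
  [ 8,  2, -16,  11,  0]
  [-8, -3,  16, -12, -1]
λ = -1: alg = 5, geom = 3

Step 1 — factor the characteristic polynomial to read off the algebraic multiplicities:
  χ_A(x) = (x + 1)^5

Step 2 — compute geometric multiplicities via the rank-nullity identity g(λ) = n − rank(A − λI):
  rank(A − (-1)·I) = 2, so dim ker(A − (-1)·I) = n − 2 = 3

Summary:
  λ = -1: algebraic multiplicity = 5, geometric multiplicity = 3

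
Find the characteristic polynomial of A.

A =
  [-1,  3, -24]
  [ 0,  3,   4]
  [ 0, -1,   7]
x^3 - 9*x^2 + 15*x + 25

Expanding det(x·I − A) (e.g. by cofactor expansion or by noting that A is similar to its Jordan form J, which has the same characteristic polynomial as A) gives
  χ_A(x) = x^3 - 9*x^2 + 15*x + 25
which factors as (x - 5)^2*(x + 1). The eigenvalues (with algebraic multiplicities) are λ = -1 with multiplicity 1, λ = 5 with multiplicity 2.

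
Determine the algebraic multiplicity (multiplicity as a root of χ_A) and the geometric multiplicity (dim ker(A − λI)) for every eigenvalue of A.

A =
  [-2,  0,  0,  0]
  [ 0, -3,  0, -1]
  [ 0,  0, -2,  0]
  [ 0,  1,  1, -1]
λ = -2: alg = 4, geom = 2

Step 1 — factor the characteristic polynomial to read off the algebraic multiplicities:
  χ_A(x) = (x + 2)^4

Step 2 — compute geometric multiplicities via the rank-nullity identity g(λ) = n − rank(A − λI):
  rank(A − (-2)·I) = 2, so dim ker(A − (-2)·I) = n − 2 = 2

Summary:
  λ = -2: algebraic multiplicity = 4, geometric multiplicity = 2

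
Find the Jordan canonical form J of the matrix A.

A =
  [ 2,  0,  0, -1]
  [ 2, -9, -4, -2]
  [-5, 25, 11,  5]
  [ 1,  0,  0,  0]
J_2(1) ⊕ J_2(1)

The characteristic polynomial is
  det(x·I − A) = x^4 - 4*x^3 + 6*x^2 - 4*x + 1 = (x - 1)^4

Eigenvalues and multiplicities (the geometric multiplicity of λ is n − rank(A − λI), which equals the number of Jordan blocks for λ):
  λ = 1: algebraic multiplicity = 4, geometric multiplicity = 2

Determining the block sizes for each eigenvalue:
  λ = 1: with am = 4 and gm = 2, the partition is not yet determined (e.g. several partitions of 4 into 2 parts exist). Let N = A − (1)·I. Computing rank(N^1) = 2, rank(N^2) = 0; the number of blocks of size ≥ j is rank(N^{j−1}) − rank(N^j), giving [2, 2]. So we have 2 block(s) of size 2 → block sizes [2, 2]

Assembling the blocks gives a Jordan form
J =
  [1, 1, 0, 0]
  [0, 1, 0, 0]
  [0, 0, 1, 1]
  [0, 0, 0, 1]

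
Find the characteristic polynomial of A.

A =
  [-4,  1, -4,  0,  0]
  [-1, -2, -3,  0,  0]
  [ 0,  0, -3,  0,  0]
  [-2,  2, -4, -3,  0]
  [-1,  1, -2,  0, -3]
x^5 + 15*x^4 + 90*x^3 + 270*x^2 + 405*x + 243

Expanding det(x·I − A) (e.g. by cofactor expansion or by noting that A is similar to its Jordan form J, which has the same characteristic polynomial as A) gives
  χ_A(x) = x^5 + 15*x^4 + 90*x^3 + 270*x^2 + 405*x + 243
which factors as (x + 3)^5. The eigenvalues (with algebraic multiplicities) are λ = -3 with multiplicity 5.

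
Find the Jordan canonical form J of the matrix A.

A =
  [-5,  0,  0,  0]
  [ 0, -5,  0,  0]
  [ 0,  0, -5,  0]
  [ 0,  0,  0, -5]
J_1(-5) ⊕ J_1(-5) ⊕ J_1(-5) ⊕ J_1(-5)

The characteristic polynomial is
  det(x·I − A) = x^4 + 20*x^3 + 150*x^2 + 500*x + 625 = (x + 5)^4

Eigenvalues and multiplicities (the geometric multiplicity of λ is n − rank(A − λI), which equals the number of Jordan blocks for λ):
  λ = -5: algebraic multiplicity = 4, geometric multiplicity = 4

Determining the block sizes for each eigenvalue:
  λ = -5: gm = am = 4, so every block has size 1 → block sizes [1, 1, 1, 1]

Assembling the blocks gives a Jordan form
J =
  [-5,  0,  0,  0]
  [ 0, -5,  0,  0]
  [ 0,  0, -5,  0]
  [ 0,  0,  0, -5]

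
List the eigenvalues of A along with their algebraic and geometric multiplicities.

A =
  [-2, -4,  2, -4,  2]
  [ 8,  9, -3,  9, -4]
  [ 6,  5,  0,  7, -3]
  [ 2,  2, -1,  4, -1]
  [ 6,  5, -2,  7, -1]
λ = 2: alg = 5, geom = 3

Step 1 — factor the characteristic polynomial to read off the algebraic multiplicities:
  χ_A(x) = (x - 2)^5

Step 2 — compute geometric multiplicities via the rank-nullity identity g(λ) = n − rank(A − λI):
  rank(A − (2)·I) = 2, so dim ker(A − (2)·I) = n − 2 = 3

Summary:
  λ = 2: algebraic multiplicity = 5, geometric multiplicity = 3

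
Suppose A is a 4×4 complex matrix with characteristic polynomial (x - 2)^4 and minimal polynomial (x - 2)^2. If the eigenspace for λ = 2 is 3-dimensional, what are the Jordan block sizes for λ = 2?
Block sizes for λ = 2: [2, 1, 1]

Step 1 — from the characteristic polynomial, algebraic multiplicity of λ = 2 is 4. From dim ker(A − (2)·I) = 3, there are exactly 3 Jordan blocks for λ = 2.
Step 2 — from the minimal polynomial, the factor (x − 2)^2 tells us the largest block for λ = 2 has size 2.
Step 3 — with total size 4, 3 blocks, and largest block 2, the block sizes (in nonincreasing order) are [2, 1, 1].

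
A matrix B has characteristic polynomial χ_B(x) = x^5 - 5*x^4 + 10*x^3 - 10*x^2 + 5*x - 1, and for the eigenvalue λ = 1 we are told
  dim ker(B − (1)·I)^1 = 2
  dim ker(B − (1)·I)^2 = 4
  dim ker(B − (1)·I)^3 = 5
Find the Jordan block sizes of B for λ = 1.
Block sizes for λ = 1: [3, 2]

From the dimensions of kernels of powers, the number of Jordan blocks of size at least j is d_j − d_{j−1} where d_j = dim ker(N^j) (with d_0 = 0). Computing the differences gives [2, 2, 1].
The number of blocks of size exactly k is (#blocks of size ≥ k) − (#blocks of size ≥ k + 1), so the partition is: 1 block(s) of size 2, 1 block(s) of size 3.
In nonincreasing order the block sizes are [3, 2].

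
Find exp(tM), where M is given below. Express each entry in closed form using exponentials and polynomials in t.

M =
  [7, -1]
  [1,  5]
e^{tM} =
  [t*exp(6*t) + exp(6*t), -t*exp(6*t)]
  [t*exp(6*t), -t*exp(6*t) + exp(6*t)]

Strategy: write M = P · J · P⁻¹ where J is a Jordan canonical form, so e^{tM} = P · e^{tJ} · P⁻¹, and e^{tJ} can be computed block-by-block.

M has Jordan form
J =
  [6, 1]
  [0, 6]
(up to reordering of blocks).

Per-block formulas:
  For a 2×2 Jordan block J_2(6): exp(t · J_2(6)) = e^(6t)·(I + t·N), where N is the 2×2 nilpotent shift.

After assembling e^{tJ} and conjugating by P, we get:

e^{tM} =
  [t*exp(6*t) + exp(6*t), -t*exp(6*t)]
  [t*exp(6*t), -t*exp(6*t) + exp(6*t)]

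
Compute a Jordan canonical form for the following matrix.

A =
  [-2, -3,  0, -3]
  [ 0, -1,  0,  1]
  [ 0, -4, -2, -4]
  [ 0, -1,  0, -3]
J_2(-2) ⊕ J_1(-2) ⊕ J_1(-2)

The characteristic polynomial is
  det(x·I − A) = x^4 + 8*x^3 + 24*x^2 + 32*x + 16 = (x + 2)^4

Eigenvalues and multiplicities (the geometric multiplicity of λ is n − rank(A − λI), which equals the number of Jordan blocks for λ):
  λ = -2: algebraic multiplicity = 4, geometric multiplicity = 3

Determining the block sizes for each eigenvalue:
  λ = -2: 3 blocks summing to 4 forces exactly one block of size 2 and the rest size 1 → block sizes [2, 1, 1]

Assembling the blocks gives a Jordan form
J =
  [-2,  1,  0,  0]
  [ 0, -2,  0,  0]
  [ 0,  0, -2,  0]
  [ 0,  0,  0, -2]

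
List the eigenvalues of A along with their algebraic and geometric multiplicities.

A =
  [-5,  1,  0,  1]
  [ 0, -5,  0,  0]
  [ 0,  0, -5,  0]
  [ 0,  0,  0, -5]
λ = -5: alg = 4, geom = 3

Step 1 — factor the characteristic polynomial to read off the algebraic multiplicities:
  χ_A(x) = (x + 5)^4

Step 2 — compute geometric multiplicities via the rank-nullity identity g(λ) = n − rank(A − λI):
  rank(A − (-5)·I) = 1, so dim ker(A − (-5)·I) = n − 1 = 3

Summary:
  λ = -5: algebraic multiplicity = 4, geometric multiplicity = 3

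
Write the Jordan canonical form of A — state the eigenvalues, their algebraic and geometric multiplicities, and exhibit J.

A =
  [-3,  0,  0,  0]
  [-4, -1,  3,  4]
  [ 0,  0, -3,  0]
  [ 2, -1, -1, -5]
J_3(-3) ⊕ J_1(-3)

The characteristic polynomial is
  det(x·I − A) = x^4 + 12*x^3 + 54*x^2 + 108*x + 81 = (x + 3)^4

Eigenvalues and multiplicities (the geometric multiplicity of λ is n − rank(A − λI), which equals the number of Jordan blocks for λ):
  λ = -3: algebraic multiplicity = 4, geometric multiplicity = 2

Determining the block sizes for each eigenvalue:
  λ = -3: with am = 4 and gm = 2, the partition is not yet determined (e.g. several partitions of 4 into 2 parts exist). Let N = A − (-3)·I. Computing rank(N^1) = 2, rank(N^2) = 1, rank(N^3) = 0; the number of blocks of size ≥ j is rank(N^{j−1}) − rank(N^j), giving [2, 1, 1]. So we have 1 block(s) of size 3, 1 block(s) of size 1 → block sizes [3, 1]

Assembling the blocks gives a Jordan form
J =
  [-3,  1,  0,  0]
  [ 0, -3,  1,  0]
  [ 0,  0, -3,  0]
  [ 0,  0,  0, -3]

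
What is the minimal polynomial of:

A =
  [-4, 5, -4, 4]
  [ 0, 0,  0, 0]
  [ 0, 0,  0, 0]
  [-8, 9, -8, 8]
x^3 - 4*x^2

The characteristic polynomial is χ_A(x) = x^3*(x - 4), so the eigenvalues are known. The minimal polynomial is
  m_A(x) = Π_λ (x − λ)^{k_λ}
where k_λ is the size of the *largest* Jordan block for λ (equivalently, the smallest k with (A − λI)^k v = 0 for every generalised eigenvector v of λ).

  λ = 0: largest Jordan block has size 2, contributing (x − 0)^2
  λ = 4: largest Jordan block has size 1, contributing (x − 4)

So m_A(x) = x^2*(x - 4) = x^3 - 4*x^2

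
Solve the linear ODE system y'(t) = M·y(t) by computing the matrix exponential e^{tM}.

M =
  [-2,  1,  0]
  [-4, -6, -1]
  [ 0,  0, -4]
e^{tM} =
  [2*t*exp(-4*t) + exp(-4*t), t*exp(-4*t), -t^2*exp(-4*t)/2]
  [-4*t*exp(-4*t), -2*t*exp(-4*t) + exp(-4*t), t^2*exp(-4*t) - t*exp(-4*t)]
  [0, 0, exp(-4*t)]

Strategy: write M = P · J · P⁻¹ where J is a Jordan canonical form, so e^{tM} = P · e^{tJ} · P⁻¹, and e^{tJ} can be computed block-by-block.

M has Jordan form
J =
  [-4,  1,  0]
  [ 0, -4,  1]
  [ 0,  0, -4]
(up to reordering of blocks).

Per-block formulas:
  For a 3×3 Jordan block J_3(-4): exp(t · J_3(-4)) = e^(-4t)·(I + t·N + (t^2/2)·N^2), where N is the 3×3 nilpotent shift.

After assembling e^{tJ} and conjugating by P, we get:

e^{tM} =
  [2*t*exp(-4*t) + exp(-4*t), t*exp(-4*t), -t^2*exp(-4*t)/2]
  [-4*t*exp(-4*t), -2*t*exp(-4*t) + exp(-4*t), t^2*exp(-4*t) - t*exp(-4*t)]
  [0, 0, exp(-4*t)]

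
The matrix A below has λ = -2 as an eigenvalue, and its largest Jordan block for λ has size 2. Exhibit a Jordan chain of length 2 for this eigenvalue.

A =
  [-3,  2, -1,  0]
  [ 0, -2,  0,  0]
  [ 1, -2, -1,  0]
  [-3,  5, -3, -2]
A Jordan chain for λ = -2 of length 2:
v_1 = (-1, 0, 1, -3)ᵀ
v_2 = (1, 0, 0, 0)ᵀ

Let N = A − (-2)·I. We want v_2 with N^2 v_2 = 0 but N^1 v_2 ≠ 0; then v_{j-1} := N · v_j for j = 2, …, 2.

Pick v_2 = (1, 0, 0, 0)ᵀ.
Then v_1 = N · v_2 = (-1, 0, 1, -3)ᵀ.

Sanity check: (A − (-2)·I) v_1 = (0, 0, 0, 0)ᵀ = 0. ✓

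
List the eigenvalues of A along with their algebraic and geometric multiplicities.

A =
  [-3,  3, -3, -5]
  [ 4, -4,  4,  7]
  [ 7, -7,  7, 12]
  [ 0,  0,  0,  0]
λ = 0: alg = 4, geom = 2

Step 1 — factor the characteristic polynomial to read off the algebraic multiplicities:
  χ_A(x) = x^4

Step 2 — compute geometric multiplicities via the rank-nullity identity g(λ) = n − rank(A − λI):
  rank(A − (0)·I) = 2, so dim ker(A − (0)·I) = n − 2 = 2

Summary:
  λ = 0: algebraic multiplicity = 4, geometric multiplicity = 2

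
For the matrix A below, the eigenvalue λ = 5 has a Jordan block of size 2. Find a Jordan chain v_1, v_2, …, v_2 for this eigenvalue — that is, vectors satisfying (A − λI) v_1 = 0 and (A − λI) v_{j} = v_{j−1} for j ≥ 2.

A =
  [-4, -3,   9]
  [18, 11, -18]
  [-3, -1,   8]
A Jordan chain for λ = 5 of length 2:
v_1 = (-9, 18, -3)ᵀ
v_2 = (1, 0, 0)ᵀ

Let N = A − (5)·I. We want v_2 with N^2 v_2 = 0 but N^1 v_2 ≠ 0; then v_{j-1} := N · v_j for j = 2, …, 2.

Pick v_2 = (1, 0, 0)ᵀ.
Then v_1 = N · v_2 = (-9, 18, -3)ᵀ.

Sanity check: (A − (5)·I) v_1 = (0, 0, 0)ᵀ = 0. ✓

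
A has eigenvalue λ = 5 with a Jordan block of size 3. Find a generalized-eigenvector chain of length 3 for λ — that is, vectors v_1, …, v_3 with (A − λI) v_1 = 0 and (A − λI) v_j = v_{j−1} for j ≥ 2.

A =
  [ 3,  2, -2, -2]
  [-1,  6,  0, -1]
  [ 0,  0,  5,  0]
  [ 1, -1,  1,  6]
A Jordan chain for λ = 5 of length 3:
v_1 = (2, 1, 0, -1)ᵀ
v_2 = (-2, 0, 0, 1)ᵀ
v_3 = (0, 0, 1, 0)ᵀ

Let N = A − (5)·I. We want v_3 with N^3 v_3 = 0 but N^2 v_3 ≠ 0; then v_{j-1} := N · v_j for j = 3, …, 2.

Pick v_3 = (0, 0, 1, 0)ᵀ.
Then v_2 = N · v_3 = (-2, 0, 0, 1)ᵀ.
Then v_1 = N · v_2 = (2, 1, 0, -1)ᵀ.

Sanity check: (A − (5)·I) v_1 = (0, 0, 0, 0)ᵀ = 0. ✓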